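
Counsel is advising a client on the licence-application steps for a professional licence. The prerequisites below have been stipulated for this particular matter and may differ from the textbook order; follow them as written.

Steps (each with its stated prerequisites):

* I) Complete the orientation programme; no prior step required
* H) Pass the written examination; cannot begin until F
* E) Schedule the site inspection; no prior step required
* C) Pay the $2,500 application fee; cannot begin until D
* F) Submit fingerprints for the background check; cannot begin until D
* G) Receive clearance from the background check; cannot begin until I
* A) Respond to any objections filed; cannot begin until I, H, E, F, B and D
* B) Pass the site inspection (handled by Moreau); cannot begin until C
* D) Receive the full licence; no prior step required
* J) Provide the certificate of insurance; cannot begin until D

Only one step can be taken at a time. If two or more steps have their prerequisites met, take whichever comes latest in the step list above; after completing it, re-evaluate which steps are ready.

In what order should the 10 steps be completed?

D, J, F, C, B, E, H, I, A, G

D, E and I have no prerequisites; D is listed later, so D is first.
J, F, C, E and I are all available; J is listed later → J.
Now F, C, E and I have their prerequisites met. F is listed later, so F next.
Now C, E, H and I have their prerequisites met. C is listed later, so C next.
B now also ready, so the ready set is {B, E, H, I}; B is listed later → B.
E, H and I are all available; E is listed later → E.
H and I are both available; H is listed later → H.
That leaves I as the only ready step → I.
A and G are both available; A is listed later → A.
G needed I, now all done → G.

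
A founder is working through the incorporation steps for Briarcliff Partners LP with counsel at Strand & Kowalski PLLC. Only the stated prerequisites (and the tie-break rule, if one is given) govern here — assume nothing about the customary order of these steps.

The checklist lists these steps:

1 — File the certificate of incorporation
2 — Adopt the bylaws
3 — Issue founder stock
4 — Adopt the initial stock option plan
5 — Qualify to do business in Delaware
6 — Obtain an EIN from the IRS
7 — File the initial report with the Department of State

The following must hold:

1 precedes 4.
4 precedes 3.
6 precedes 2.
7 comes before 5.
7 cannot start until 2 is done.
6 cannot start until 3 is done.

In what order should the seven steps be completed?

Only 1 has no prerequisites, so it is first.
4 is the only step now ready → 4.
That leaves 3 as the only ready step → 3.
6 needed 3, now all done → 6.
2 is the only step now ready → 2.
That leaves 7 as the only ready step → 7.
5 needed 7, now all done → 5.

1 → 4 → 3 → 6 → 2 → 7 → 5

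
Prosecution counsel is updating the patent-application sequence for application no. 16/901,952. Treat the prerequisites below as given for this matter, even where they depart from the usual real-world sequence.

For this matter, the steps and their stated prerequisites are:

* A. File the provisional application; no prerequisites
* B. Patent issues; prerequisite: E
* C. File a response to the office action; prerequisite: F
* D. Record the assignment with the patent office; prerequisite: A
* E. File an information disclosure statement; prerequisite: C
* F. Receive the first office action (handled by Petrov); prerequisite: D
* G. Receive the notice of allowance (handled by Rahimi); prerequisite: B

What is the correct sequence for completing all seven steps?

A, D, F, C, E, B, G

A has no prerequisites → A first.
D needed A, now all done → D.
F needed D, now all done → F.
That leaves C as the only ready step → C.
E needed C, now all done → E.
B needed E, now all done → B.
That leaves G as the only ready step → G.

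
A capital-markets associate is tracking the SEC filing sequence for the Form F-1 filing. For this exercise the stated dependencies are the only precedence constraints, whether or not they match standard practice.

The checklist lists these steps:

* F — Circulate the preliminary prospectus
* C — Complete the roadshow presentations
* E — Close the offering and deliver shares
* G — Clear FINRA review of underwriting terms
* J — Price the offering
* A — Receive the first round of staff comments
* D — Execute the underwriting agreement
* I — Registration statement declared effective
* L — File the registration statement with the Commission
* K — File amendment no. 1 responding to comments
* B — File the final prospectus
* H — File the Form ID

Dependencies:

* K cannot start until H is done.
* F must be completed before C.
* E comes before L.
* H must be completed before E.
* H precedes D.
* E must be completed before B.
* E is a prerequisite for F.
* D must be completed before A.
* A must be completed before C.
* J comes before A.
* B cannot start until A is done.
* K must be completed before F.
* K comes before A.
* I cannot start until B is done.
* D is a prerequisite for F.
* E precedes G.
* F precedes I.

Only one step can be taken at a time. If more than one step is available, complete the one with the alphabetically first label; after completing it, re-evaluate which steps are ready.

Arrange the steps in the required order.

H D E G J K A B F C I L

H and J have no prerequisites; H has the earlier label, so H is first.
D, E and K now also ready, so the ready set is {D, E, J, K}; D has the earlier label → D.
Ready: E, J and K. E has the earlier label → E.
G, J, K and L are all available; G has the earlier label → G.
Ready: J, K and L. J has the earlier label → J.
Now K and L have their prerequisites met. K has the earlier label, so K next.
A and F now also ready, so the ready set is {A, F, L}; A has the earlier label → A.
B now also ready, so the ready set is {B, F, L}; B has the earlier label → B.
F and L are both available; F has the earlier label → F.
Ready: C, I and L. C has the earlier label → C.
Now I and L have their prerequisites met. I has the earlier label, so I next.
Next only L has its prerequisites met → L.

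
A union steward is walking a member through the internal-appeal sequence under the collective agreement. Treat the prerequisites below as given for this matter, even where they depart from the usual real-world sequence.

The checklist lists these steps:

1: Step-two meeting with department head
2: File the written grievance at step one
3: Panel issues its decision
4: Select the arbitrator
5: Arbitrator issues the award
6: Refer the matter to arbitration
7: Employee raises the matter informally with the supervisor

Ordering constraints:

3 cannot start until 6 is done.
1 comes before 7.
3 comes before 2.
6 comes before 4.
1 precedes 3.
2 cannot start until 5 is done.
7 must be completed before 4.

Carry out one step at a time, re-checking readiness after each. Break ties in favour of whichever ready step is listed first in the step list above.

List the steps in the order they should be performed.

Nothing is required for 1, 5 and 6. 1 is listed earlier → 1 first.
7 now also ready, so the ready set is {5, 6, 7}; 5 is listed earlier → 5.
Ready: 6 and 7. 6 is listed earlier → 6.
3 now also ready, so the ready set is {3, 7}; 3 is listed earlier → 3.
Ready: 2 and 7. 2 is listed earlier → 2.
7 needed 1, now all done → 7.
4 needed 6 and 7, now all done → 4.

1, 5, 6, 3, 2, 7, 4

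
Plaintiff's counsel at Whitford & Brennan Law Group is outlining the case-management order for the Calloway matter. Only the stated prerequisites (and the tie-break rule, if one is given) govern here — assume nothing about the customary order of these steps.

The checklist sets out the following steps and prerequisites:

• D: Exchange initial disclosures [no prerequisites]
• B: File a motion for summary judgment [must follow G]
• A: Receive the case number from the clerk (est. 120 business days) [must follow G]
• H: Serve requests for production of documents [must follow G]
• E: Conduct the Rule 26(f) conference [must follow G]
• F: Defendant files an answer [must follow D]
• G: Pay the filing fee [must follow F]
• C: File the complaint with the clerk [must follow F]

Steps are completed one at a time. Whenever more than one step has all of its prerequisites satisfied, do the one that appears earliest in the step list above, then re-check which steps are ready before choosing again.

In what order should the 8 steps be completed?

D, F, G, B, A, H, E, C

Only D has no prerequisites, so it is first.
F needed D, now all done → F.
Ready: G and C. G is listed earlier → G.
Now B, A, H, E and C have their prerequisites met. B is listed earlier, so B next.
A, H, E and C are all available; A is listed earlier → A.
Now H, E and C have their prerequisites met. H is listed earlier, so H next.
Ready: E and C. E is listed earlier → E.
C is the only step now ready → C.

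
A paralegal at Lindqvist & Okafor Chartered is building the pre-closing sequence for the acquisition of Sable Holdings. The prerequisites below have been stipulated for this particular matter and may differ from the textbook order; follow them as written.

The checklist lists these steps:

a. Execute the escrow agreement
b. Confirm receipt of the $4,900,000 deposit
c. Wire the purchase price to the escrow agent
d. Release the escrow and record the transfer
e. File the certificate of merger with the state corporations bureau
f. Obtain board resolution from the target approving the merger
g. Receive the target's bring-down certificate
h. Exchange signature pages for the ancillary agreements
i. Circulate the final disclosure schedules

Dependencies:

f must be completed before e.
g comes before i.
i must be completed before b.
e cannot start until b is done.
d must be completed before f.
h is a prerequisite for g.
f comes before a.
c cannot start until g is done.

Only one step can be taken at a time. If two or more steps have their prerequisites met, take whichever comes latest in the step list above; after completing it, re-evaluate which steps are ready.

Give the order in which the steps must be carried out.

h g i d f c b e a

h and d have no prerequisites; h is listed later, so h is first.
Now g and d have their prerequisites met. g is listed later, so g next.
i and c now also ready, so the ready set is {i, d, c}; i is listed later → i.
Ready: d, c and b. d is listed later → d.
Ready: f, c and b. f is listed later → f.
Ready: c, b and a. c is listed later → c.
b and a are both available; b is listed later → b.
Ready: e and a. e is listed later → e.
a needed f, now all done → a.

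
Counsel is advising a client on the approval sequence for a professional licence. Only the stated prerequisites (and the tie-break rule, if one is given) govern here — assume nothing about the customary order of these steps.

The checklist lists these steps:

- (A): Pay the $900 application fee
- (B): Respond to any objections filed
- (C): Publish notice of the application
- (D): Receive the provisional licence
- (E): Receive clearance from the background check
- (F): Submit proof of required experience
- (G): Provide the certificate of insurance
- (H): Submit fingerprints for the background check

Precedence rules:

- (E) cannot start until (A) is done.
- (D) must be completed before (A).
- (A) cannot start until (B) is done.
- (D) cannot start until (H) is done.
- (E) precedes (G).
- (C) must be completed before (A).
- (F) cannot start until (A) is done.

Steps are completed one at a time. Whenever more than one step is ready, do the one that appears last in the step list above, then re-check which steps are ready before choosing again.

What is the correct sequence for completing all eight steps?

(H), (D), (C), (B), (A), (F), (E), (G)

Nothing is required for (H), (C) and (B). (H) is listed later → (H) first.
(D) now also ready, so the ready set is {(D), (C), (B)}; (D) is listed later → (D).
(C) and (B) are both available; (C) is listed later → (C).
That leaves (B) as the only ready step → (B).
That leaves (A) as the only ready step → (A).
Ready: (F) and (E). (F) is listed later → (F).
That leaves (E) as the only ready step → (E).
(G) is the only step now ready → (G).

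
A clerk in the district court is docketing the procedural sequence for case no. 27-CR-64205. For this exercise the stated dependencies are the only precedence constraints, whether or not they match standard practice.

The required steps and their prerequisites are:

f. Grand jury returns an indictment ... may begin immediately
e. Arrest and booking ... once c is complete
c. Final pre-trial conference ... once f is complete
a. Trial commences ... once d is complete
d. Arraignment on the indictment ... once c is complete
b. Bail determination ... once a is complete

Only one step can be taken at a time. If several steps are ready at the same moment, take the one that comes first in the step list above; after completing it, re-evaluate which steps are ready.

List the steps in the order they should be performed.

f, c, e, d, a, b

f has no prerequisites → f first.
That leaves c as the only ready step → c.
e and d are both available; e is listed earlier → e.
Next only d has its prerequisites met → d.
That leaves a as the only ready step → a.
Next only b has its prerequisites met → b.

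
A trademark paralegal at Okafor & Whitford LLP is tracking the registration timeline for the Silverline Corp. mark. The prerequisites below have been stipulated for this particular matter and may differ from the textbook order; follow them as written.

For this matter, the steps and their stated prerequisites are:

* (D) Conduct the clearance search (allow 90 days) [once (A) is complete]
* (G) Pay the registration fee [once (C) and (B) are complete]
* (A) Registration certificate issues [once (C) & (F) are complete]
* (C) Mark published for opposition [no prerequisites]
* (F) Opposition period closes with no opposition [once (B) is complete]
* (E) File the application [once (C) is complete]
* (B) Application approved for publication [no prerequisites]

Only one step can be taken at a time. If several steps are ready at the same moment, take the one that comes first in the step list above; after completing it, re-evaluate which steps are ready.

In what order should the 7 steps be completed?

(C), (E), (B), (G), (F), (A), (D)

(C) and (B) have no prerequisites; (C) is listed earlier, so (C) is first.
(E) now also ready, so the ready set is {(E), (B)}; (E) is listed earlier → (E).
(B) is the only step now ready → (B).
Now (G) and (F) have their prerequisites met. (G) is listed earlier, so (G) next.
(F) is the only step now ready → (F).
(A) needed (C) and (F), now all done → (A).
(D) needed (A), now all done → (D).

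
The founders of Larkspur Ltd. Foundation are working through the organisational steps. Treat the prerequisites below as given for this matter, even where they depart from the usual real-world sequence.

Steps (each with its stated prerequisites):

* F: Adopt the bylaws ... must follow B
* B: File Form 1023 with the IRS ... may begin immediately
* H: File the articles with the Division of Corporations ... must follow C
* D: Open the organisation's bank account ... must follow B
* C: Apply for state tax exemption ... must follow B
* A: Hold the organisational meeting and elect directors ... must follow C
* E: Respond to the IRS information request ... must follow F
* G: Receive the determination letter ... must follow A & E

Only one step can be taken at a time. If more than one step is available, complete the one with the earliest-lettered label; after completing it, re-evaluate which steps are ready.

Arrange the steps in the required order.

B → C → A → D → F → E → G → H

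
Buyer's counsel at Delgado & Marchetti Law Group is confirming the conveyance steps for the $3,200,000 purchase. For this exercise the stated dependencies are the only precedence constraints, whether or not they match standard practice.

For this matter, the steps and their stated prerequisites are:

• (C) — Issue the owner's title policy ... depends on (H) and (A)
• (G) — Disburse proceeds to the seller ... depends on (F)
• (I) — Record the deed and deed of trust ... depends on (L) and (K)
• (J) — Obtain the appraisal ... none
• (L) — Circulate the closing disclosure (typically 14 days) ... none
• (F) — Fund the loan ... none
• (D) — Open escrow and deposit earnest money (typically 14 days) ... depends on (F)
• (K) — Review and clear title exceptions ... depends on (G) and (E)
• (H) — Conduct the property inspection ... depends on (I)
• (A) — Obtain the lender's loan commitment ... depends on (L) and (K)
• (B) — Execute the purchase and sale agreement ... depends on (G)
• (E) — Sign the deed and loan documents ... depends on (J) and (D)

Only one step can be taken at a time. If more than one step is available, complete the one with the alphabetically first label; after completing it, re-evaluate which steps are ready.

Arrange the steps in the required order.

(F) (D) (G) (B) (J) (E) (K) (L) (A) (I) (H) (C)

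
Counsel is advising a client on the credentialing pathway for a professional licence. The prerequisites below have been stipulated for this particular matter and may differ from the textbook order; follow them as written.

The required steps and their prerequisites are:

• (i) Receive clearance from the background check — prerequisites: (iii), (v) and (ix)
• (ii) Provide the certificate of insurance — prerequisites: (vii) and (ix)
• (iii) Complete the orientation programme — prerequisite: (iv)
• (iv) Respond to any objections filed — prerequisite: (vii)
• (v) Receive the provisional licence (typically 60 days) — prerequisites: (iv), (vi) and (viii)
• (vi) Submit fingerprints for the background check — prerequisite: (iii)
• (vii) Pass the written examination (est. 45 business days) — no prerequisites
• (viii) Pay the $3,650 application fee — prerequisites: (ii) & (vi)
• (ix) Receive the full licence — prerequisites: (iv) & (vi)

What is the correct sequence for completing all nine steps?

(vii) is the only step with nothing outstanding, so it goes first.
(iv) needed (vii), now all done → (iv).
That leaves (iii) as the only ready step → (iii).
That leaves (vi) as the only ready step → (vi).
(ix) needed (iv) and (vi), now all done → (ix).
Next only (ii) has its prerequisites met → (ii).
That leaves (viii) as the only ready step → (viii).
(v) needed (iv), (vi) and (viii), now all done → (v).
(i) is the only step now ready → (i).

(vii) → (iv) → (iii) → (vi) → (ix) → (ii) → (viii) → (v) → (i)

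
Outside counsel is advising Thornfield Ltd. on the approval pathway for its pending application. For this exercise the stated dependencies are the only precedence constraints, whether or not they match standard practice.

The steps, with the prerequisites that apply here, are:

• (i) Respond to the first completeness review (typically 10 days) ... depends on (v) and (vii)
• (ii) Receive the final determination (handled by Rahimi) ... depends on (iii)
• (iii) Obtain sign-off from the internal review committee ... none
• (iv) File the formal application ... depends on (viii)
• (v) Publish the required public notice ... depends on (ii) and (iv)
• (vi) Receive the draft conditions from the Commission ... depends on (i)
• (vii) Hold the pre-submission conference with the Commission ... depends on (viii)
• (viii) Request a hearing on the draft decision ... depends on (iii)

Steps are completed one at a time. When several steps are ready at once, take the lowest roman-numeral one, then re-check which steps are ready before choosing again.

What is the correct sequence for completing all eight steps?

(iii), (ii), (viii), (iv), (v), (vii), (i), (vi)

(iii) is the only step with nothing outstanding, so it goes first.
Now (ii) and (viii) have their prerequisites met. (ii) has the earlier label, so (ii) next.
(viii) needed (iii), now all done → (viii).
Ready: (iv) and (vii). (iv) has the earlier label → (iv).
(v) now also ready, so the ready set is {(v), (vii)}; (v) has the earlier label → (v).
(vii) needed (viii), now all done → (vii).
(i) needed (v) and (vii), now all done → (i).
(vi) needed (i), now all done → (vi).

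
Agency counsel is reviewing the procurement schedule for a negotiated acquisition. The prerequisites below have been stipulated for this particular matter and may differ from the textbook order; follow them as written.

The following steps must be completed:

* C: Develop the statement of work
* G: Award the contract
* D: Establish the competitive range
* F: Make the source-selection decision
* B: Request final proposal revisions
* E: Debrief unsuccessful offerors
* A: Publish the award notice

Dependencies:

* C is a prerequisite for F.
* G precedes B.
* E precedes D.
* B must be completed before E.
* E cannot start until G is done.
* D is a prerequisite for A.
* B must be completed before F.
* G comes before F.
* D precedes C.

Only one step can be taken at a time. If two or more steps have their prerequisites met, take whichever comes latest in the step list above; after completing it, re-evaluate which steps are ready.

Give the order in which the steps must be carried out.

G → B → E → D → A → C → F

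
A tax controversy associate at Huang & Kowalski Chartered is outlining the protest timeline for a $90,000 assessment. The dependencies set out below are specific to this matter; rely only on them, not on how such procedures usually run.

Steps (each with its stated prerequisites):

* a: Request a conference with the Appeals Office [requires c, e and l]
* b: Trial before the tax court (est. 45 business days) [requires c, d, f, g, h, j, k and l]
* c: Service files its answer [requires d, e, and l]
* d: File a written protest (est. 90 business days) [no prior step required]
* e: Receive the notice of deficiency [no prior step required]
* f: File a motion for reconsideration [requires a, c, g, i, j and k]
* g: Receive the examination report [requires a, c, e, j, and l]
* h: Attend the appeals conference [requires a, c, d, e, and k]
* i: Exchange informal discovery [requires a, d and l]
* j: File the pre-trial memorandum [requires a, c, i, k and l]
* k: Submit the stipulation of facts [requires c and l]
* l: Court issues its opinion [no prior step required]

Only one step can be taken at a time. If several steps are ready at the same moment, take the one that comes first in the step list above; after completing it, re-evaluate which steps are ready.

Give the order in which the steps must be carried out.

Nothing is required for d, e and l. d is listed earlier → d first.
e and l are both available; e is listed earlier → e.
l is the only step now ready → l.
c needed d, e and l, now all done → c.
Now a and k have their prerequisites met. a is listed earlier, so a next.
Ready: i and k. i is listed earlier → i.
k is the only step now ready → k.
h and j are both available; h is listed earlier → h.
Next only j has its prerequisites met → j.
g needed a, c, e, j and l, now all done → g.
That leaves f as the only ready step → f.
b is the only step now ready → b.

d, e, l, c, a, i, k, h, j, g, f, b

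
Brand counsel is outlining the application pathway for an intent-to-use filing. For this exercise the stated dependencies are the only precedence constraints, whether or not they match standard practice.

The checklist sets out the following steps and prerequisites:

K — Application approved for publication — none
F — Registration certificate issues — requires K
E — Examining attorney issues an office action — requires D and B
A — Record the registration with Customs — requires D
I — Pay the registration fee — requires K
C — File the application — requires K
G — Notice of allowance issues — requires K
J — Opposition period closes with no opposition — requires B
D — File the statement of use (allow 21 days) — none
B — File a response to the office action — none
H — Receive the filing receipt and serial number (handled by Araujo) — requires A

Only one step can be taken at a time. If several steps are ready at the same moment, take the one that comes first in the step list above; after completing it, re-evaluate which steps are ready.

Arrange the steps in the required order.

K, D and B have no prerequisites; K is listed earlier, so K is first.
F, I, C and G now also ready, so the ready set is {F, I, C, G, D, B}; F is listed earlier → F.
I, C, G, D and B are all available; I is listed earlier → I.
Now C, G, D and B have their prerequisites met. C is listed earlier, so C next.
G, D and B are all available; G is listed earlier → G.
Ready: D and B. D is listed earlier → D.
A now also ready, so the ready set is {A, B}; A is listed earlier → A.
B and H are both available; B is listed earlier → B.
E and J now also ready, so the ready set is {E, J, H}; E is listed earlier → E.
J and H are both available; J is listed earlier → J.
H is the only step now ready → H.

K F I C G D A B E J H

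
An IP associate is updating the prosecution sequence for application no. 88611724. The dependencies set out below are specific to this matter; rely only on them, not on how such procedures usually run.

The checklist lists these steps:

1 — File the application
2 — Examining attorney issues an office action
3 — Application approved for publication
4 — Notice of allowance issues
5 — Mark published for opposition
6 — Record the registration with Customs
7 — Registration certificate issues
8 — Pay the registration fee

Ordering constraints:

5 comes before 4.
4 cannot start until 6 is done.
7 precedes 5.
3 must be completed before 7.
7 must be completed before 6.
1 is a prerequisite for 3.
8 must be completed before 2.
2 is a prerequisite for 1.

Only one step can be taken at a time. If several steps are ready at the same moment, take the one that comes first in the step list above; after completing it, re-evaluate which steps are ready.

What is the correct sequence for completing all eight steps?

8 has no prerequisites → 8 first.
2 needed 8, now all done → 2.
1 needed 2, now all done → 1.
That leaves 3 as the only ready step → 3.
7 is the only step now ready → 7.
Now 5 and 6 have their prerequisites met. 5 is listed earlier, so 5 next.
Next only 6 has its prerequisites met → 6.
That leaves 4 as the only ready step → 4.

8, 2, 1, 3, 7, 5, 6, 4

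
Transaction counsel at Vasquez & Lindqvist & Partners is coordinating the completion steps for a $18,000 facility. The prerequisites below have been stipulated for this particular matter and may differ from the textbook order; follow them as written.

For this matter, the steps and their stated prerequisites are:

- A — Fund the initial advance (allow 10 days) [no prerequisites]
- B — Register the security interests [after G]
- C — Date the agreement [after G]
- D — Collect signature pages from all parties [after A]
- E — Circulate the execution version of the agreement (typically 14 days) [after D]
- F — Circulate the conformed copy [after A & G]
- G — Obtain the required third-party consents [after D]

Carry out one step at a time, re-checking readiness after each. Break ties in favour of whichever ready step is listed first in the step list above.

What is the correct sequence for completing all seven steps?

A → D → E → G → B → C → F

A is the only step with nothing outstanding, so it goes first.
Next only D has its prerequisites met → D.
Now E and G have their prerequisites met. E is listed earlier, so E next.
G needed D, now all done → G.
B, C and F are all available; B is listed earlier → B.
C and F are both available; C is listed earlier → C.
F needed A and G, now all done → F.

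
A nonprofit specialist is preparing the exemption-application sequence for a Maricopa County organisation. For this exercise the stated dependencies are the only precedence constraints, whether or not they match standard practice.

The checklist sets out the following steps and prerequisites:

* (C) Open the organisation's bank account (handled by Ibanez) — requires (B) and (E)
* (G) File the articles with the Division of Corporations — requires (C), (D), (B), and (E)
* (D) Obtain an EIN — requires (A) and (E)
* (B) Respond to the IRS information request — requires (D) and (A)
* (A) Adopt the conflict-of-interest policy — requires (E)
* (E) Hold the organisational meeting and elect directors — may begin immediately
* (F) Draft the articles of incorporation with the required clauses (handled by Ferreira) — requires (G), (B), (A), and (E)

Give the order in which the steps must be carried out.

Only (E) has no prerequisites, so it is first.
(A) is the only step now ready → (A).
Next only (D) has its prerequisites met → (D).
Next only (B) has its prerequisites met → (B).
(C) needed (B) and (E), now all done → (C).
(G) is the only step now ready → (G).
(F) needed (G), (B), (A) and (E), now all done → (F).

(E) (A) (D) (B) (C) (G) (F)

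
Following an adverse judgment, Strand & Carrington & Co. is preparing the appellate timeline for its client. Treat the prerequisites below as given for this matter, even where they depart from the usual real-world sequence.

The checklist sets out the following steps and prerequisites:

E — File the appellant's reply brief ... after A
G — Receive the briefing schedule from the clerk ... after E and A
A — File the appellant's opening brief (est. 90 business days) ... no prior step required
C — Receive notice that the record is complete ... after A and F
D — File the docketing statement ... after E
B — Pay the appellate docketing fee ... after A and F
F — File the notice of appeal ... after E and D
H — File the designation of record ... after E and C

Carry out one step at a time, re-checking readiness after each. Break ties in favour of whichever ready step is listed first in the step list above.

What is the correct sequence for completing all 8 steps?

A has no prerequisites → A first.
E needed A, now all done → E.
Now G and D have their prerequisites met. G is listed earlier, so G next.
That leaves D as the only ready step → D.
F needed E and D, now all done → F.
C and B are both available; C is listed earlier → C.
Now B and H have their prerequisites met. B is listed earlier, so B next.
H is the only step now ready → H.

A E G D F C B H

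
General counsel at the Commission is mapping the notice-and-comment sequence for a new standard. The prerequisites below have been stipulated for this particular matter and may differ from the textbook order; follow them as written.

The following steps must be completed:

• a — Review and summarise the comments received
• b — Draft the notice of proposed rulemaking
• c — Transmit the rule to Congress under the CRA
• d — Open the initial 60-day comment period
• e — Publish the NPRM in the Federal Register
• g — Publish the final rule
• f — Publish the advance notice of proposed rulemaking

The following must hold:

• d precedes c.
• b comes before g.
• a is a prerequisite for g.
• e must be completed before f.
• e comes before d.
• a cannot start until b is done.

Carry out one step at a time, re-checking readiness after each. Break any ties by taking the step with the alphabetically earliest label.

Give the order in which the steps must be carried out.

b and e have no prerequisites; b has the earlier label, so b is first.
a now also ready, so the ready set is {a, e}; a has the earlier label → a.
g now also ready, so the ready set is {e, g}; e has the earlier label → e.
Now d, f and g have their prerequisites met. d has the earlier label, so d next.
c now also ready, so the ready set is {c, f, g}; c has the earlier label → c.
Now f and g have their prerequisites met. f has the earlier label, so f next.
That leaves g as the only ready step → g.

b, a, e, d, c, f, g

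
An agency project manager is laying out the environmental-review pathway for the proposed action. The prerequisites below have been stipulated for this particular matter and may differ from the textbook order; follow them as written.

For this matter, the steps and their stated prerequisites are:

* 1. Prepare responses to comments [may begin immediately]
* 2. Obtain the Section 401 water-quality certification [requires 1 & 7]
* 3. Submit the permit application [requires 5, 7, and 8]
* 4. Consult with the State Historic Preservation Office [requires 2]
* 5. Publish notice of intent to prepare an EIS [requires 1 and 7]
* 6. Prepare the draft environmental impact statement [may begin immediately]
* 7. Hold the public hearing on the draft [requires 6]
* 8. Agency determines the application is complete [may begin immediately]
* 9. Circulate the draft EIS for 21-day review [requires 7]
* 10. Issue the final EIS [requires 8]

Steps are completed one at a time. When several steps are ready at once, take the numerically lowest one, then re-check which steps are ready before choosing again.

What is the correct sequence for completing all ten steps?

Nothing is required for 1, 6 and 8. 1 has the earlier label → 1 first.
Ready: 6 and 8. 6 has the earlier label → 6.
7 now also ready, so the ready set is {7, 8}; 7 has the earlier label → 7.
2, 5, 8 and 9 are all available; 2 has the earlier label → 2.
4 now also ready, so the ready set is {4, 5, 8, 9}; 4 has the earlier label → 4.
Ready: 5, 8 and 9. 5 has the earlier label → 5.
Ready: 8 and 9. 8 has the earlier label → 8.
3, 9 and 10 are all available; 3 has the earlier label → 3.
Now 9 and 10 have their prerequisites met. 9 has the earlier label, so 9 next.
That leaves 10 as the only ready step → 10.

1, 6, 7, 2, 4, 5, 8, 3, 9, 10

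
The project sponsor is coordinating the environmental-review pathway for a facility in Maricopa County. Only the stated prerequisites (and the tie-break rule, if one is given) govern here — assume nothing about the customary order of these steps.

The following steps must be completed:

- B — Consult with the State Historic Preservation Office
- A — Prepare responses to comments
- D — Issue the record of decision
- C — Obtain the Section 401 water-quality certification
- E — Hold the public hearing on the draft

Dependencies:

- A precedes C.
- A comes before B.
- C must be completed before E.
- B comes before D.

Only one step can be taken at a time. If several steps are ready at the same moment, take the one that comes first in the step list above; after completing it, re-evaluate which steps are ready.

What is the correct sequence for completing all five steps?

A, B, D, C, E

A has no prerequisites → A first.
Ready: B and C. B is listed earlier → B.
D and C are both available; D is listed earlier → D.
C needed A, now all done → C.
E is the only step now ready → E.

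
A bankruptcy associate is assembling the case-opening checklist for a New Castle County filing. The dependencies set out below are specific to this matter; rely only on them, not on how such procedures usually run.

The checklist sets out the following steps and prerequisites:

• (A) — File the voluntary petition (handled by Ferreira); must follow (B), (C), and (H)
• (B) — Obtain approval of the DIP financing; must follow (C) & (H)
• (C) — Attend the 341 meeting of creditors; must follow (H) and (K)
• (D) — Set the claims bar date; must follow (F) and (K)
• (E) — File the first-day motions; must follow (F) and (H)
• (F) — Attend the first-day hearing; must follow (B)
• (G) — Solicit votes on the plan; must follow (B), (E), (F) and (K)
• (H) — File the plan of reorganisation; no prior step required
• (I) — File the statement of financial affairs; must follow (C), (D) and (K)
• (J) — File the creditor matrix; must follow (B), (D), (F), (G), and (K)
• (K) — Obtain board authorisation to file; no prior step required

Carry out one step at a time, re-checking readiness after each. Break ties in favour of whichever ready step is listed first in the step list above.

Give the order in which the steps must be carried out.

(H) and (K) have no prerequisites; (H) is listed earlier, so (H) is first.
Next only (K) has its prerequisites met → (K).
(C) is the only step now ready → (C).
(B) needed (C) and (H), now all done → (B).
Now (A) and (F) have their prerequisites met. (A) is listed earlier, so (A) next.
(F) is the only step now ready → (F).
Now (D) and (E) have their prerequisites met. (D) is listed earlier, so (D) next.
(I) now also ready, so the ready set is {(E), (I)}; (E) is listed earlier → (E).
(G) now also ready, so the ready set is {(G), (I)}; (G) is listed earlier → (G).
(J) now also ready, so the ready set is {(I), (J)}; (I) is listed earlier → (I).
Next only (J) has its prerequisites met → (J).

(H), (K), (C), (B), (A), (F), (D), (E), (G), (I), (J)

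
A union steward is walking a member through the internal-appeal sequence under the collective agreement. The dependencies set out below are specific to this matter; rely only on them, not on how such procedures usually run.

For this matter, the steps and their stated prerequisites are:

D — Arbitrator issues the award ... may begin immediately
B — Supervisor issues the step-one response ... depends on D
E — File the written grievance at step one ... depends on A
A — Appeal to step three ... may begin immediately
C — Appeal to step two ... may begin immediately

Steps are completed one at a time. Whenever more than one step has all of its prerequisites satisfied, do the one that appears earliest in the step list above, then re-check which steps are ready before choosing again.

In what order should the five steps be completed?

D B A E C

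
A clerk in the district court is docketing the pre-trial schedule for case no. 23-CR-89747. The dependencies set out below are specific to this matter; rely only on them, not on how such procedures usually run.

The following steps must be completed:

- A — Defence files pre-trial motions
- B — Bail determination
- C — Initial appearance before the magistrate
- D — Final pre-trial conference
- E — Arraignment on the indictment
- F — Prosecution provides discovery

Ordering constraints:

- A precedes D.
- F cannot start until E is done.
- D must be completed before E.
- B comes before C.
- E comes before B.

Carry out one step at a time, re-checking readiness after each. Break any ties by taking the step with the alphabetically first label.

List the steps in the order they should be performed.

A has no prerequisites → A first.
D is the only step now ready → D.
E needed D, now all done → E.
Now B and F have their prerequisites met. B has the earlier label, so B next.
C now also ready, so the ready set is {C, F}; C has the earlier label → C.
F is the only step now ready → F.

A, D, E, B, C, F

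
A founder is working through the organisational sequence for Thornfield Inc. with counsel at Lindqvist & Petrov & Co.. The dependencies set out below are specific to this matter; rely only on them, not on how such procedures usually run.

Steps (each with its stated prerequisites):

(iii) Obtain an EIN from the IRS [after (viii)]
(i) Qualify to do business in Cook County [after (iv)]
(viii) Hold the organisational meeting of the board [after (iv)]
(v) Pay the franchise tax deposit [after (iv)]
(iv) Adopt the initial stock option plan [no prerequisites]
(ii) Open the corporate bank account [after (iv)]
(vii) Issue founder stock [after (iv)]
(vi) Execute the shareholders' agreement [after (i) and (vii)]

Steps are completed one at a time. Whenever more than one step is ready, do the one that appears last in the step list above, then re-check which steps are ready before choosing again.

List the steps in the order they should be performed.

(iv) (vii) (ii) (v) (viii) (i) (vi) (iii)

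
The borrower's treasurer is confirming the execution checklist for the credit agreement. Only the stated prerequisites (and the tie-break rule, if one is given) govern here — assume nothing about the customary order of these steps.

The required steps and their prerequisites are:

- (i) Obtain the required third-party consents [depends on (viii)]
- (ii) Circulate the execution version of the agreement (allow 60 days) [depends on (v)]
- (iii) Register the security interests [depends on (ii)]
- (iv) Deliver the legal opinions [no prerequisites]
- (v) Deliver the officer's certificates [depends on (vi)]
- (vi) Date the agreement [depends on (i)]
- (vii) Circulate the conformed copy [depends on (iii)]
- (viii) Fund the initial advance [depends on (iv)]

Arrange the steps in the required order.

(iv) (viii) (i) (vi) (v) (ii) (iii) (vii)

(iv) is the only step with nothing outstanding, so it goes first.
(viii) is the only step now ready → (viii).
That leaves (i) as the only ready step → (i).
(vi) needed (i), now all done → (vi).
(v) needed (vi), now all done → (v).
(ii) needed (v), now all done → (ii).
Next only (iii) has its prerequisites met → (iii).
(vii) needed (iii), now all done → (vii).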